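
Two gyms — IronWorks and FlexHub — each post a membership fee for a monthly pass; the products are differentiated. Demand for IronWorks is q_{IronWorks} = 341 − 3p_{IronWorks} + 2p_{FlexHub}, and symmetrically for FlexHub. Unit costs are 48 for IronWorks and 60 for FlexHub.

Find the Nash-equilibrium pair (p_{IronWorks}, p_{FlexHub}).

123.5, 128

IronWorks's profit: π = (p_{IronWorks} − 48)(341 − 3p_{IronWorks} + 2p_{FlexHub}).
∂π/∂p_{IronWorks} = 485 − 6p_{IronWorks} + 2p_{FlexHub} = 0 ⇒ p_{IronWorks} = 485/6 + (1/3)p_{FlexHub}.
Similarly p_{FlexHub} = 521/6 + (1/3)p_{IronWorks}.
Plugging p_{FlexHub} into IronWorks's best response: p_{IronWorks} = 485/6 + (1/3)(521/6 + (1/3)p_{IronWorks}) ⇒ (8/9)p_{IronWorks} = 988/9, so p_{IronWorks} = 123.5.
Then p_{FlexHub} = 521/6 + (1/3)·123.5 = 128.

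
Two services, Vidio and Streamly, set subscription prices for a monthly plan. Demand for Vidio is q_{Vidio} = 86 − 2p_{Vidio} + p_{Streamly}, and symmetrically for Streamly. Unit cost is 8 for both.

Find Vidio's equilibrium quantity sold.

Vidio's profit: π = (p_{Vidio} − 8)(86 − 2p_{Vidio} + p_{Streamly}).
∂π/∂p_{Vidio} = 102 − 4p_{Vidio} + p_{Streamly} = 0 ⇒ p_{Vidio} = 25.5 + 0.25p_{Streamly}.
By symmetry p_{Streamly} = p_{Vidio}; substituting into the reaction function, 0.75p_{Vidio} = 25.5 and p_{Vidio} = 34.
q_{Vidio} = 86 − 2·34 + 34 = 52.

52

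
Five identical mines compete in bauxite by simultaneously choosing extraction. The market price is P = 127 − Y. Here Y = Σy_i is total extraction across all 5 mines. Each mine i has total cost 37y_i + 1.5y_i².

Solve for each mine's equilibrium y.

10

A representative mine's profit is π_i = y_i(127 − Y) − 37y_i − 1.5y_i², with Y = y_i + Σ_{j≠i} y_j.
First-order condition: 90 − 5y_i − Σ_{j≠i} y_j = 0.
Imposing symmetry (y_j = y for all j) turns Σ_{j≠i} y_j into 4y, so 90 = 9y and y = 10.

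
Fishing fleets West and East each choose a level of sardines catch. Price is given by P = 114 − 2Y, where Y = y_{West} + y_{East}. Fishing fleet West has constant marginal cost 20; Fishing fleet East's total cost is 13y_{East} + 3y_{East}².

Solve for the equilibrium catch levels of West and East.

20.5, 6

Fishing fleet West's profit: π = y_{West}(114 − 2(y_{West} + y_{East})) − 20y_{West}.
∂π/∂y_{West} = 94 − 4y_{West} − 2y_{East} = 0, so y_{West} = 23.5 − 0.5y_{East}.
For East: ∂π/∂y_{East} = 101 − 10y_{East} − 2y_{West} = 0 ⇒ y_{East} = 10.1 − 0.2y_{West}.
Plugging y_{East} into West's best response: y_{West} = 23.5 − 0.5(10.1 − 0.2y_{West}) ⇒ 0.9y_{West} = 18.45, so y_{West} = 20.5.
Then y_{East} = 10.1 − 0.2·20.5 = 6.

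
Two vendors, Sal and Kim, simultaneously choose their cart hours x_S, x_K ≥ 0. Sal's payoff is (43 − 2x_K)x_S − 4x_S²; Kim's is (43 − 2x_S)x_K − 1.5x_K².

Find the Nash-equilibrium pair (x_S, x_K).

Expanding Sal's payoff: 43x_S − 2x_Kx_S − 4x_S².
∂π/∂x_S = 43 − 2x_K − 8x_S = 0, so x_S = 5.375 − 0.25x_K.
Likewise for Kim: x_K = 43/3 − (2/3)x_S.
Plugging x_K into Sal's best response: x_S = 5.375 − 0.25(43/3 − (2/3)x_S) ⇒ (5/6)x_S = 43/24, so x_S = 2.15.
Then x_K = 43/3 − (2/3)·2.15 = 12.9.

2.15, 12.9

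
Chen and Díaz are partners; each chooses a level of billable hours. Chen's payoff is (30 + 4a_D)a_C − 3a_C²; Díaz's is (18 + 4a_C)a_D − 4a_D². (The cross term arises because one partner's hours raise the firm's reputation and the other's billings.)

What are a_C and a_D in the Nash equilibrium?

Expanding Chen's payoff: 30a_C + 4a_Da_C − 3a_C².
∂π/∂a_C = 30 + 4a_D − 6a_C = 0, so a_C = 5 + (2/3)a_D.
Likewise for Díaz: a_D = 2.25 + 0.5a_C.
Solving the two reaction functions simultaneously: (1 − (2/3)(0.5))a_C = 5 + (2/3)·2.25, so (2/3)a_C = 6.5 and a_C = 9.75.
Then a_D = 2.25 + 0.5·9.75 = 7.125.

9.75, 7.125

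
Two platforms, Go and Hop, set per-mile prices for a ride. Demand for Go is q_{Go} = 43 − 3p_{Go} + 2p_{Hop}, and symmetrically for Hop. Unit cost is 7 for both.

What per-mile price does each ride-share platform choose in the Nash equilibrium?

Go's profit: π = (p_{Go} − 7)(43 − 3p_{Go} + 2p_{Hop}).
∂π/∂p_{Go} = 64 − 6p_{Go} + 2p_{Hop} = 0 ⇒ p_{Go} = 32/3 + (1/3)p_{Hop}.
By symmetry p_{Hop} = p_{Go}; substituting into the reaction function, (2/3)p_{Go} = 32/3 and p_{Go} = 16.

16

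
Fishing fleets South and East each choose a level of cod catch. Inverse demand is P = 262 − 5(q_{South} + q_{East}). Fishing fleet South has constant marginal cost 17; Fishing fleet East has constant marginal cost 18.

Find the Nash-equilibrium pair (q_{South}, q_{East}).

16.4, 16.2

Fishing fleet South's profit: π = q_{South}(262 − 5(q_{South} + q_{East})) − 17q_{South}.
∂π/∂q_{South} = 245 − 10q_{South} − 5q_{East} = 0, so q_{South} = 24.5 − 0.5q_{East}.
By the same steps for East: q_{East} = 24.4 − 0.5q_{South}.
Plugging q_{East} into South's best response: q_{South} = 24.5 − 0.5(24.4 − 0.5q_{South}) ⇒ 0.75q_{South} = 12.3, so q_{South} = 16.4.
Then q_{East} = 24.4 − 0.5·16.4 = 16.2.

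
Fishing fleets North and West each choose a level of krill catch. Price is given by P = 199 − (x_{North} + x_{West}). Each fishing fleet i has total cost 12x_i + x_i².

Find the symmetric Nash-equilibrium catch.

Fishing fleet North's profit: π = x_{North}(199 − (x_{North} + x_{West})) − 12x_{North} − x_{North}².
∂π/∂x_{North} = 187 − 4x_{North} − x_{West} = 0, so x_{North} = 46.75 − 0.25x_{West}.
By symmetry x_{West} = x_{North}; substituting into the reaction function, 1.25x_{North} = 46.75 and x_{North} = 37.4.

37.4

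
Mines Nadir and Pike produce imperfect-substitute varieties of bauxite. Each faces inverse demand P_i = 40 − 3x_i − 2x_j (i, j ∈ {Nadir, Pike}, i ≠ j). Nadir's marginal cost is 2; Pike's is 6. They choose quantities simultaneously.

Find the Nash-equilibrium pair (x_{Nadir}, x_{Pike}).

Mine Nadir's profit: π = x_{Nadir}(40 − 3x_{Nadir} − 2x_{Pike}) − 2x_{Nadir}.
∂π/∂x_{Nadir} = 38 − 6x_{Nadir} − 2x_{Pike} = 0 ⇒ x_{Nadir} = 19/3 − (1/3)x_{Pike}.
Similarly x_{Pike} = 17/3 − (1/3)x_{Nadir}.
Substituting the second reaction function into the first: x_{Nadir} = 19/3 − (1/3)(17/3 − (1/3)x_{Nadir}), which gives (8/9)x_{Nadir} = 40/9 ⇒ x_{Nadir} = 5.
Then x_{Pike} = 17/3 − (1/3)·5 = 4.

5, 4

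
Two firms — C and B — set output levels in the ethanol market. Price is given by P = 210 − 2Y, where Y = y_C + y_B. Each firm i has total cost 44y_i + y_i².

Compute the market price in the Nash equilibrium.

127

Firm C's profit: π = y_C(210 − 2(y_C + y_B)) − 44y_C − y_C².
∂π/∂y_C = 166 − 6y_C − 2y_B = 0, so y_C = 83/3 − (1/3)y_B.
By symmetry y_B = y_C; substituting into the reaction function, (4/3)y_C = 83/3 and y_C = 20.75.
Equilibrium price: P = 210 − 2·41.5 = 127.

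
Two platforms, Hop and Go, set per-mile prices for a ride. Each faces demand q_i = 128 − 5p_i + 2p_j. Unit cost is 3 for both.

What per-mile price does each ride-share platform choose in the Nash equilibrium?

Hop's profit: π = (p_{Hop} − 3)(128 − 5p_{Hop} + 2p_{Go}).
∂π/∂p_{Hop} = 143 − 10p_{Hop} + 2p_{Go} = 0 ⇒ p_{Hop} = 14.3 + 0.2p_{Go}.
By symmetry p_{Go} = p_{Hop}; substituting into the reaction function, 0.8p_{Hop} = 14.3 and p_{Hop} = 17.875.

17.875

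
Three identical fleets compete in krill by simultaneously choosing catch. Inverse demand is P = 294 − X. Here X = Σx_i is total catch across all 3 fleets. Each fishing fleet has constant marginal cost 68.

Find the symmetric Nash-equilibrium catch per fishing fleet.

56.5

A representative fishing fleet's profit is π_i = x_i(294 − X) − 68x_i, with X = x_i + Σ_{j≠i} x_j.
First-order condition: 226 − 2x_i − Σ_{j≠i} x_j = 0.
With identical fishing fleets, set every x_j = x: then 226 − 2x − 2x = 0, i.e. x = 226/4 = 56.5.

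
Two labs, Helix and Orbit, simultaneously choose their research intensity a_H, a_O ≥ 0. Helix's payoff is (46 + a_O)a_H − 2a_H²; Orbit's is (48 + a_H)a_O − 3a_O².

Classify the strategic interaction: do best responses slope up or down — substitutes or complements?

Expanding Helix's payoff: 46a_H + a_Oa_H − 2a_H².
∂π/∂a_H = 46 + a_O − 4a_H = 0, so a_H = 11.5 + 0.25a_O.
The best-response slope da_H/da_O = 0.25 > 0: the reaction function is upward-sloping, so the choices are strategic complements.

strategic complements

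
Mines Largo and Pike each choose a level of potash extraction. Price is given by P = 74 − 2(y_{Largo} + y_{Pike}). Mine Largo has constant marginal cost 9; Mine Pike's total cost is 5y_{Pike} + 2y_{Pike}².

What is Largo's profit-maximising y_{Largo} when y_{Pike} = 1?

Mine Largo's profit: π = y_{Largo}(74 − 2(y_{Largo} + y_{Pike})) − 9y_{Largo}.
∂π/∂y_{Largo} = 65 − 4y_{Largo} − 2y_{Pike} = 0, so y_{Largo} = 16.25 − 0.5y_{Pike}.
At y_{Pike} = 1: y_{Largo} = 16.25 − 0.5·1 = 15.75.

15.75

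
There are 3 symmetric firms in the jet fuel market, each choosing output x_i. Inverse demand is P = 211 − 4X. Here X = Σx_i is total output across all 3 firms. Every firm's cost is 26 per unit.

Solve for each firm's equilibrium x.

A representative firm's profit is π_i = x_i(211 − 4X) − 26x_i, with X = x_i + Σ_{j≠i} x_j.
First-order condition: 185 − 8x_i − 4Σ_{j≠i} x_j = 0.
Imposing symmetry (x_j = x for all j) turns Σ_{j≠i} x_j into 2x, so 185 = 16x and x = 11.5625.

11.5625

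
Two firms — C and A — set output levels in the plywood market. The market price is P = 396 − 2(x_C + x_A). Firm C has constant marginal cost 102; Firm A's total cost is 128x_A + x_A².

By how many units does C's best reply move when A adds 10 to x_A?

-5

Firm C's profit: π = x_C(396 − 2(x_C + x_A)) − 102x_C.
∂π/∂x_C = 294 − 4x_C − 2x_A = 0, so x_C = 73.5 − 0.5x_A.
The reaction-function slope is −0.5, so a 10-unit rise in x_A moves x_C by −0.5 × 10 = −5. C's best response falls — the actions are strategic substitutes.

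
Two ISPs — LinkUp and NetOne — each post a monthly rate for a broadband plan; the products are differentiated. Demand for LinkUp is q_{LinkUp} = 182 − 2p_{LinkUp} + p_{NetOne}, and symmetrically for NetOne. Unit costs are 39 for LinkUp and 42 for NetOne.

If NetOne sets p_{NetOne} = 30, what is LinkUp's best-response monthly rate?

72.5

LinkUp's profit: π = (p_{LinkUp} − 39)(182 − 2p_{LinkUp} + p_{NetOne}).
∂π/∂p_{LinkUp} = 260 − 4p_{LinkUp} + p_{NetOne} = 0 ⇒ p_{LinkUp} = 65 + 0.25p_{NetOne}.
At p_{NetOne} = 30: p_{LinkUp} = 65 + 0.25·30 = 72.5.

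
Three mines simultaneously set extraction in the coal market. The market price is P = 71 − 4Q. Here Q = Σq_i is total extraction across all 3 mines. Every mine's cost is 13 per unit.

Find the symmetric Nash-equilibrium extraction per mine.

A representative mine's profit is π_i = q_i(71 − 4Q) − 13q_i, with Q = q_i + Σ_{j≠i} q_j.
First-order condition: 58 − 8q_i − 4Σ_{j≠i} q_j = 0.
In a symmetric equilibrium every mine chooses the same q, so Σ_{j≠i} q_j = 2q. The condition becomes 58 − 16q = 0, giving q = 58/16 = 3.625.

3.625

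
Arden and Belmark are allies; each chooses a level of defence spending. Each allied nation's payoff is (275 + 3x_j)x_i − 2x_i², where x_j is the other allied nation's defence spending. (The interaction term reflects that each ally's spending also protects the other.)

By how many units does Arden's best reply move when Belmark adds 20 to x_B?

Arden's payoff is (275 + 3x_B)x_A − 2x_A².
∂π/∂x_A = 275 + 3x_B − 4x_A = 0, so x_A = 68.75 + 0.75x_B.
The reaction-function slope is 0.75, so a 20-unit rise in x_B moves x_A by 0.75 × 20 = 15. Arden's best response rises — the actions are strategic complements.

15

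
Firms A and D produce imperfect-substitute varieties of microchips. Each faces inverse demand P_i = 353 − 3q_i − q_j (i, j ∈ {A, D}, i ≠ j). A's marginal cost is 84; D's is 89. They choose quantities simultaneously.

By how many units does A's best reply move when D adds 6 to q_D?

-1

Firm A's profit: π = q_A(353 − 3q_A − q_D) − 84q_A.
∂π/∂q_A = 269 − 6q_A − q_D = 0 ⇒ q_A = 269/6 − (1/6)q_D.
The reaction-function slope is −1/6, so a 6-unit rise in q_D moves q_A by −1/6 × 6 = −1. A's best response falls — the actions are strategic substitutes.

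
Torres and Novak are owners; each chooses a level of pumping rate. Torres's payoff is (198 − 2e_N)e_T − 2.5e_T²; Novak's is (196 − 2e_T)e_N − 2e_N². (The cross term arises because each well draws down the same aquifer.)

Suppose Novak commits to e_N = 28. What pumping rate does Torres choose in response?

28.4

Expanding Torres's payoff: 198e_T − 2e_Ne_T − 2.5e_T².
∂π/∂e_T = 198 − 2e_N − 5e_T = 0, so e_T = 39.6 − 0.4e_N.
At e_N = 28: e_T = 39.6 − 0.4·28 = 28.4.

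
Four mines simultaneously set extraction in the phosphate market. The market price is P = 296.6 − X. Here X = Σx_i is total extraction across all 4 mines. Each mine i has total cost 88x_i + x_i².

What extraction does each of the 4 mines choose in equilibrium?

29.8

A representative mine's profit is π_i = x_i(296.6 − X) − 88x_i − x_i², with X = x_i + Σ_{j≠i} x_j.
First-order condition: 208.6 − 4x_i − Σ_{j≠i} x_j = 0.
In a symmetric equilibrium every mine chooses the same x, so Σ_{j≠i} x_j = 3x. The condition becomes 208.6 − 7x = 0, giving x = 208.6/7 = 29.8.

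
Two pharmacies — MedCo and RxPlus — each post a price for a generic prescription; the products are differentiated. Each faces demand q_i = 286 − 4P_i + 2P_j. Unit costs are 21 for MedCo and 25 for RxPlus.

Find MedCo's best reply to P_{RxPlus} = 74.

MedCo's profit: π = (P_{MedCo} − 21)(286 − 4P_{MedCo} + 2P_{RxPlus}).
∂π/∂P_{MedCo} = 370 − 8P_{MedCo} + 2P_{RxPlus} = 0 ⇒ P_{MedCo} = 46.25 + 0.25P_{RxPlus}.
At P_{RxPlus} = 74: P_{MedCo} = 46.25 + 0.25·74 = 64.75.

64.75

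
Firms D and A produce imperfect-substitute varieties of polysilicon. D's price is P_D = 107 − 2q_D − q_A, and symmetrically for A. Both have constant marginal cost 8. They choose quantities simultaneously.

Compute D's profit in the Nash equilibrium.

784.08

Firm D's profit: π = q_D(107 − 2q_D − q_A) − 8q_D.
∂π/∂q_D = 99 − 4q_D − q_A = 0 ⇒ q_D = 24.75 − 0.25q_A.
The game is symmetric, so in equilibrium q_A = q_D: the reaction function gives 1.25q_D = 24.75, hence q_D = 19.8.
P_D = 107 − 2·19.8 − 19.8 = 47.6.
Profit = (47.6 − 8)·19.8 = 784.08.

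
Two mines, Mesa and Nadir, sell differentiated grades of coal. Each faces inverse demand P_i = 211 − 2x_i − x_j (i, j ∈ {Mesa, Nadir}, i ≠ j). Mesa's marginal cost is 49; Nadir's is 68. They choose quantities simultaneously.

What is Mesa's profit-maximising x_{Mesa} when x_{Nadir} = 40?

30.5

Mine Mesa's profit: π = x_{Mesa}(211 − 2x_{Mesa} − x_{Nadir}) − 49x_{Mesa}.
∂π/∂x_{Mesa} = 162 − 4x_{Mesa} − x_{Nadir} = 0 ⇒ x_{Mesa} = 40.5 − 0.25x_{Nadir}.
At x_{Nadir} = 40: x_{Mesa} = 40.5 − 0.25·40 = 30.5.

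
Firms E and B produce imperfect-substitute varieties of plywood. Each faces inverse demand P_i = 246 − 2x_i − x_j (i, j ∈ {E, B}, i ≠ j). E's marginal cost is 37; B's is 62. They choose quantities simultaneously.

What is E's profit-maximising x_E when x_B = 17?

48

Firm E's profit: π = x_E(246 − 2x_E − x_B) − 37x_E.
∂π/∂x_E = 209 − 4x_E − x_B = 0 ⇒ x_E = 52.25 − 0.25x_B.
At x_B = 17: x_E = 52.25 − 0.25·17 = 48.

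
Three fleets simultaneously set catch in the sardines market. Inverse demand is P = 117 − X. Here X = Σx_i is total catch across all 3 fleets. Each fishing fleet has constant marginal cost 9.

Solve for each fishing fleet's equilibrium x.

A representative fishing fleet's profit is π_i = x_i(117 − X) − 9x_i, with X = x_i + Σ_{j≠i} x_j.
First-order condition: 108 − 2x_i − Σ_{j≠i} x_j = 0.
In a symmetric equilibrium every fishing fleet chooses the same x, so Σ_{j≠i} x_j = 2x. The condition becomes 108 − 4x = 0, giving x = 108/4 = 27.

27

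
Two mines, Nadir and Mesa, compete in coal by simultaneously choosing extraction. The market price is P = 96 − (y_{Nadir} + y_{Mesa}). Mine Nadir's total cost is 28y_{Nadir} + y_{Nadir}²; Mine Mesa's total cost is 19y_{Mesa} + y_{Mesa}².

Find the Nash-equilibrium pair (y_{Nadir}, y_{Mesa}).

13, 16

Mine Nadir's profit: π = y_{Nadir}(96 − (y_{Nadir} + y_{Mesa})) − 28y_{Nadir} − y_{Nadir}².
∂π/∂y_{Nadir} = 68 − 4y_{Nadir} − y_{Mesa} = 0, so y_{Nadir} = 17 − 0.25y_{Mesa}.
By the same steps for Mesa: y_{Mesa} = 19.25 − 0.25y_{Nadir}.
Solving the two reaction functions simultaneously: (1 − (−0.25)(−0.25))y_{Nadir} = 17 − 0.25·19.25, so 0.9375y_{Nadir} = 12.1875 and y_{Nadir} = 13.
Then y_{Mesa} = 19.25 − 0.25·13 = 16.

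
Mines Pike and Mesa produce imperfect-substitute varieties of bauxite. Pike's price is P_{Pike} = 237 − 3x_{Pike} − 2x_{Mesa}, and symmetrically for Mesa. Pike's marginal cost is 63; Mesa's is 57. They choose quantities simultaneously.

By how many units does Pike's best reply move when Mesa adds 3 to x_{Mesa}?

-1

Mine Pike's profit: π = x_{Pike}(237 − 3x_{Pike} − 2x_{Mesa}) − 63x_{Pike}.
∂π/∂x_{Pike} = 174 − 6x_{Pike} − 2x_{Mesa} = 0 ⇒ x_{Pike} = 29 − (1/3)x_{Mesa}.
The reaction-function slope is −1/3, so a 3-unit rise in x_{Mesa} moves x_{Pike} by −1/3 × 3 = −1. Pike's best response falls — the actions are strategic substitutes.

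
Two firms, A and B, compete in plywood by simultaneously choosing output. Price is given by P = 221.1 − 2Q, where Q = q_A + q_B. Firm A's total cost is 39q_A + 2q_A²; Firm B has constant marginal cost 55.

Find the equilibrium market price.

123.9

Firm A's profit: π = q_A(221.1 − 2(q_A + q_B)) − 39q_A − 2q_A².
∂π/∂q_A = 182.1 − 8q_A − 2q_B = 0, so q_A = 22.7625 − 0.25q_B.
For B: ∂π/∂q_B = 166.1 − 4q_B − 2q_A = 0 ⇒ q_B = 41.525 − 0.5q_A.
Solving the two reaction functions simultaneously: (1 − (−0.25)(−0.5))q_A = 22.7625 − 0.25·41.525, so 0.875q_A = 1981/160 and q_A = 14.15.
Then q_B = 41.525 − 0.5·14.15 = 34.45.
Equilibrium price: P = 221.1 − 2·48.6 = 123.9.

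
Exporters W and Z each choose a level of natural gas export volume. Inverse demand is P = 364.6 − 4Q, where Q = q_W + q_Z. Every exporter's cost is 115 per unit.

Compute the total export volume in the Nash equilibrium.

Exporter W's profit: π = q_W(364.6 − 4(q_W + q_Z)) − 115q_W.
∂π/∂q_W = 249.6 − 8q_W − 4q_Z = 0, so q_W = 31.2 − 0.5q_Z.
The game is symmetric, so in equilibrium q_Z = q_W: the reaction function gives 1.5q_W = 31.2, hence q_W = 20.8.
Total export volume: 20.8 + 20.8 = 41.6.

41.6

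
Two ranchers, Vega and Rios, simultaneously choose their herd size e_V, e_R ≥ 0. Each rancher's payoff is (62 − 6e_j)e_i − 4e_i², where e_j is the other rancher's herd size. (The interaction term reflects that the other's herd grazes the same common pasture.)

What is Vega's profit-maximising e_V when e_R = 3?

5.5

Vega's payoff is (62 − 6e_R)e_V − 4e_V².
∂π/∂e_V = 62 − 6e_R − 8e_V = 0, so e_V = 7.75 − 0.75e_R.
At e_R = 3: e_V = 7.75 − 0.75·3 = 5.5.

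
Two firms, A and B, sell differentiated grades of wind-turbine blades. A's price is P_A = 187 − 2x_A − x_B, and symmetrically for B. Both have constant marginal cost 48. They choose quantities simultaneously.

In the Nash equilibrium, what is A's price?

Firm A's profit: π = x_A(187 − 2x_A − x_B) − 48x_A.
∂π/∂x_A = 139 − 4x_A − x_B = 0 ⇒ x_A = 34.75 − 0.25x_B.
The game is symmetric, so in equilibrium x_B = x_A: the reaction function gives 1.25x_A = 34.75, hence x_A = 27.8.
P_A = 187 − 2·27.8 − 27.8 = 103.6.

103.6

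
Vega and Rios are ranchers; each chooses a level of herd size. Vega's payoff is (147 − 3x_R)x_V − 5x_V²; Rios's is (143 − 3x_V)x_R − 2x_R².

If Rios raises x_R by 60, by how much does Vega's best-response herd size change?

-18

Expanding Vega's payoff: 147x_V − 3x_Rx_V − 5x_V².
∂π/∂x_V = 147 − 3x_R − 10x_V = 0, so x_V = 14.7 − 0.3x_R.
The reaction-function slope is −0.3, so a 60-unit rise in x_R moves x_V by −0.3 × 60 = −18. Vega's best response falls — the actions are strategic substitutes.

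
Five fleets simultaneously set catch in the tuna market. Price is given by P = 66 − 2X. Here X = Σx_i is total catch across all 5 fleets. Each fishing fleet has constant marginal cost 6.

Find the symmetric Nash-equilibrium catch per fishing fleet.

A representative fishing fleet's profit is π_i = x_i(66 − 2X) − 6x_i, with X = x_i + Σ_{j≠i} x_j.
First-order condition: 60 − 4x_i − 2Σ_{j≠i} x_j = 0.
Imposing symmetry (x_j = x for all j) turns Σ_{j≠i} x_j into 4x, so 60 = 12x and x = 5.

5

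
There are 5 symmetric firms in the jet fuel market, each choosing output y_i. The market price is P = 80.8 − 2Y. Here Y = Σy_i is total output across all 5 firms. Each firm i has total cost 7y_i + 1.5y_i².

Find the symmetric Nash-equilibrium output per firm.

4.92

A representative firm's profit is π_i = y_i(80.8 − 2Y) − 7y_i − 1.5y_i², with Y = y_i + Σ_{j≠i} y_j.
First-order condition: 73.8 − 7y_i − 2Σ_{j≠i} y_j = 0.
Imposing symmetry (y_j = y for all j) turns Σ_{j≠i} y_j into 4y, so 73.8 = 15y and y = 4.92.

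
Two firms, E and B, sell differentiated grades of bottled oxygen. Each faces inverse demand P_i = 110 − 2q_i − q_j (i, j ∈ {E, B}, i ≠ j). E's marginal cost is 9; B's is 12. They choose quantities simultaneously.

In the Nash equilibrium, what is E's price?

Firm E's profit: π = q_E(110 − 2q_E − q_B) − 9q_E.
∂π/∂q_E = 101 − 4q_E − q_B = 0 ⇒ q_E = 25.25 − 0.25q_B.
Similarly q_B = 24.5 − 0.25q_E.
Plugging q_B into E's best response: q_E = 25.25 − 0.25(24.5 − 0.25q_E) ⇒ 0.9375q_E = 19.125, so q_E = 20.4.
Then q_B = 24.5 − 0.25·20.4 = 19.4.
P_E = 110 − 2·20.4 − 19.4 = 49.8.

49.8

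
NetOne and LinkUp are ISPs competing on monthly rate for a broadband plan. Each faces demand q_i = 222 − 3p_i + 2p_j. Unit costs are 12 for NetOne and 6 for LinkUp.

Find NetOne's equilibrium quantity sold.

NetOne's profit: π = (p_{NetOne} − 12)(222 − 3p_{NetOne} + 2p_{LinkUp}).
∂π/∂p_{NetOne} = 258 − 6p_{NetOne} + 2p_{LinkUp} = 0 ⇒ p_{NetOne} = 43 + (1/3)p_{LinkUp}.
Similarly p_{LinkUp} = 40 + (1/3)p_{NetOne}.
Substituting the second reaction function into the first: p_{NetOne} = 43 + (1/3)(40 + (1/3)p_{NetOne}), which gives (8/9)p_{NetOne} = 169/3 ⇒ p_{NetOne} = 63.375.
Then p_{LinkUp} = 40 + (1/3)·63.375 = 61.125.
q_{NetOne} = 222 − 3·63.375 + 2·61.125 = 154.125.

154.125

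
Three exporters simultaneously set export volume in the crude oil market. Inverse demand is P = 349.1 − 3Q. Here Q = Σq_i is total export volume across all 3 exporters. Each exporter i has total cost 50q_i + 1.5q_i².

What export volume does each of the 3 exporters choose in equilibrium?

19.94

A representative exporter's profit is π_i = q_i(349.1 − 3Q) − 50q_i − 1.5q_i², with Q = q_i + Σ_{j≠i} q_j.
First-order condition: 299.1 − 9q_i − 3Σ_{j≠i} q_j = 0.
Imposing symmetry (q_j = q for all j) turns Σ_{j≠i} q_j into 2q, so 299.1 = 15q and q = 19.94.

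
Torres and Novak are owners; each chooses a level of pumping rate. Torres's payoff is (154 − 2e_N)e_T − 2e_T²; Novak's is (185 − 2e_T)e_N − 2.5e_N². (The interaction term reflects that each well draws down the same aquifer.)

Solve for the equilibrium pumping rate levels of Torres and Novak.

Expanding Torres's payoff: 154e_T − 2e_Ne_T − 2e_T².
∂π/∂e_T = 154 − 2e_N − 4e_T = 0, so e_T = 38.5 − 0.5e_N.
Likewise for Novak: e_N = 37 − 0.4e_T.
Solving the two reaction functions simultaneously: (1 − (−0.5)(−0.4))e_T = 38.5 − 0.5·37, so 0.8e_T = 20 and e_T = 25.
Then e_N = 37 − 0.4·25 = 27.

25, 27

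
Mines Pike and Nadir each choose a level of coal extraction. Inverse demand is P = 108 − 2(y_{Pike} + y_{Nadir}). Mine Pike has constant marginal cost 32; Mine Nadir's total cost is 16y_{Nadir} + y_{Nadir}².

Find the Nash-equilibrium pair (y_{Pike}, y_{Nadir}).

13.6, 10.8

Mine Pike's profit: π = y_{Pike}(108 − 2(y_{Pike} + y_{Nadir})) − 32y_{Pike}.
∂π/∂y_{Pike} = 76 − 4y_{Pike} − 2y_{Nadir} = 0, so y_{Pike} = 19 − 0.5y_{Nadir}.
For Nadir: ∂π/∂y_{Nadir} = 92 − 6y_{Nadir} − 2y_{Pike} = 0 ⇒ y_{Nadir} = 46/3 − (1/3)y_{Pike}.
Substituting the second reaction function into the first: y_{Pike} = 19 − 0.5(46/3 − (1/3)y_{Pike}), which gives (5/6)y_{Pike} = 34/3 ⇒ y_{Pike} = 13.6.
Then y_{Nadir} = 46/3 − (1/3)·13.6 = 10.8.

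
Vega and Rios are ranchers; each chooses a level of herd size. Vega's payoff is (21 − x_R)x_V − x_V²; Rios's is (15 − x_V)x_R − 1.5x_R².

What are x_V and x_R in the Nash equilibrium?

9.6, 1.8

Expanding Vega's payoff: 21x_V − x_Rx_V − x_V².
∂π/∂x_V = 21 − x_R − 2x_V = 0, so x_V = 10.5 − 0.5x_R.
Likewise for Rios: x_R = 5 − (1/3)x_V.
Plugging x_R into Vega's best response: x_V = 10.5 − 0.5(5 − (1/3)x_V) ⇒ (5/6)x_V = 8, so x_V = 9.6.
Then x_R = 5 − (1/3)·9.6 = 1.8.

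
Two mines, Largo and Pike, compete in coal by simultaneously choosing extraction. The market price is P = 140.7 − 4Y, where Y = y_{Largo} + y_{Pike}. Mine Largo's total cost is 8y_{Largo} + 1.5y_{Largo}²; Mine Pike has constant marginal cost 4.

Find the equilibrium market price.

Mine Largo's profit: π = y_{Largo}(140.7 − 4(y_{Largo} + y_{Pike})) − 8y_{Largo} − 1.5y_{Largo}².
∂π/∂y_{Largo} = 132.7 − 11y_{Largo} − 4y_{Pike} = 0, so y_{Largo} = 1327/110 − (4/11)y_{Pike}.
For Pike: ∂π/∂y_{Pike} = 136.7 − 8y_{Pike} − 4y_{Largo} = 0 ⇒ y_{Pike} = 17.0875 − 0.5y_{Largo}.
Substituting the second reaction function into the first: y_{Largo} = 1327/110 − (4/11)(17.0875 − 0.5y_{Largo}), which gives (9/11)y_{Largo} = 5.85 ⇒ y_{Largo} = 7.15.
Then y_{Pike} = 17.0875 − 0.5·7.15 = 13.5125.
Equilibrium price: P = 140.7 − 4·20.6625 = 58.05.

58.05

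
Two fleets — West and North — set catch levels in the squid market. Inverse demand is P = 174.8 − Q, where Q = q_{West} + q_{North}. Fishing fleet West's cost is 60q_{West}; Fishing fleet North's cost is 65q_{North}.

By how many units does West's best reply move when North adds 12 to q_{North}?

Fishing fleet West's profit: π = q_{West}(174.8 − (q_{West} + q_{North})) − 60q_{West}.
∂π/∂q_{West} = 114.8 − 2q_{West} − q_{North} = 0, so q_{West} = 57.4 − 0.5q_{North}.
The reaction-function slope is −0.5, so a 12-unit rise in q_{North} moves q_{West} by −0.5 × 12 = −6. West's best response falls — the actions are strategic substitutes.

-6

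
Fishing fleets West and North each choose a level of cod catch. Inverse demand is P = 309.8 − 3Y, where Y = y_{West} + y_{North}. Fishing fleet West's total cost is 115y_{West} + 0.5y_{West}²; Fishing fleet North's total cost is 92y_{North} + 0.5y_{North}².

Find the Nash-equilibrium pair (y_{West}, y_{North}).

17.755, 23.505

Fishing fleet West's profit: π = y_{West}(309.8 − 3(y_{West} + y_{North})) − 115y_{West} − 0.5y_{West}².
∂π/∂y_{West} = 194.8 − 7y_{West} − 3y_{North} = 0, so y_{West} = 974/35 − (3/7)y_{North}.
By the same steps for North: y_{North} = 1089/35 − (3/7)y_{West}.
Plugging y_{North} into West's best response: y_{West} = 974/35 − (3/7)(1089/35 − (3/7)y_{West}) ⇒ (40/49)y_{West} = 3551/245, so y_{West} = 17.755.
Then y_{North} = 1089/35 − (3/7)·17.755 = 23.505.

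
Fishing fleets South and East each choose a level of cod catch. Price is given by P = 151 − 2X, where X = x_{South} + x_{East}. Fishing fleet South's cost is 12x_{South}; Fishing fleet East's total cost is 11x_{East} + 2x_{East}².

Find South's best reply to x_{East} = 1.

Fishing fleet South's profit: π = x_{South}(151 − 2(x_{South} + x_{East})) − 12x_{South}.
∂π/∂x_{South} = 139 − 4x_{South} − 2x_{East} = 0, so x_{South} = 34.75 − 0.5x_{East}.
At x_{East} = 1: x_{South} = 34.75 − 0.5·1 = 34.25.

34.25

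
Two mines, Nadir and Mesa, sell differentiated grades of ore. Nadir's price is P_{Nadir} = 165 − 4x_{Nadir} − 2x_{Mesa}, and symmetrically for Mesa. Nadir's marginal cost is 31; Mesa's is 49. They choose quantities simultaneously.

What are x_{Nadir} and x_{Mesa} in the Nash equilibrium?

Mine Nadir's profit: π = x_{Nadir}(165 − 4x_{Nadir} − 2x_{Mesa}) − 31x_{Nadir}.
∂π/∂x_{Nadir} = 134 − 8x_{Nadir} − 2x_{Mesa} = 0 ⇒ x_{Nadir} = 16.75 − 0.25x_{Mesa}.
Similarly x_{Mesa} = 14.5 − 0.25x_{Nadir}.
Substituting the second reaction function into the first: x_{Nadir} = 16.75 − 0.25(14.5 − 0.25x_{Nadir}), which gives 0.9375x_{Nadir} = 13.125 ⇒ x_{Nadir} = 14.
Then x_{Mesa} = 14.5 − 0.25·14 = 11.

14, 11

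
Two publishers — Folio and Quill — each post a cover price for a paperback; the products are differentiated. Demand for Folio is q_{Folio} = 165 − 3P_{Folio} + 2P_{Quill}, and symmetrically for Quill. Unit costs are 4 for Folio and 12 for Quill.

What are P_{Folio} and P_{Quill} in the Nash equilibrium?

45.75, 48.75

Folio's profit: π = (P_{Folio} − 4)(165 − 3P_{Folio} + 2P_{Quill}).
∂π/∂P_{Folio} = 177 − 6P_{Folio} + 2P_{Quill} = 0 ⇒ P_{Folio} = 29.5 + (1/3)P_{Quill}.
Similarly P_{Quill} = 33.5 + (1/3)P_{Folio}.
Plugging P_{Quill} into Folio's best response: P_{Folio} = 29.5 + (1/3)(33.5 + (1/3)P_{Folio}) ⇒ (8/9)P_{Folio} = 122/3, so P_{Folio} = 45.75.
Then P_{Quill} = 33.5 + (1/3)·45.75 = 48.75.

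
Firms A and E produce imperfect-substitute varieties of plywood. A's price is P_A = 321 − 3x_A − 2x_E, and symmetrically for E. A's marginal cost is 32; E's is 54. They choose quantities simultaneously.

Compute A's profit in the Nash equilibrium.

4218.75

Firm A's profit: π = x_A(321 − 3x_A − 2x_E) − 32x_A.
∂π/∂x_A = 289 − 6x_A − 2x_E = 0 ⇒ x_A = 289/6 − (1/3)x_E.
Similarly x_E = 44.5 − (1/3)x_A.
Plugging x_E into A's best response: x_A = 289/6 − (1/3)(44.5 − (1/3)x_A) ⇒ (8/9)x_A = 100/3, so x_A = 37.5.
Then x_E = 44.5 − (1/3)·37.5 = 32.
P_A = 321 − 3·37.5 − 2·32 = 144.5.
Profit = (144.5 − 32)·37.5 = 4218.75.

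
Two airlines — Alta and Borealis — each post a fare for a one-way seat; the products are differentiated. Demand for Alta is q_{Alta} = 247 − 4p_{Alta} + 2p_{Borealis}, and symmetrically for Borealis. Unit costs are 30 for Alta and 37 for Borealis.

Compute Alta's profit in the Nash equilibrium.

4121.64

Alta's profit: π = (p_{Alta} − 30)(247 − 4p_{Alta} + 2p_{Borealis}).
∂π/∂p_{Alta} = 367 − 8p_{Alta} + 2p_{Borealis} = 0 ⇒ p_{Alta} = 45.875 + 0.25p_{Borealis}.
Similarly p_{Borealis} = 49.375 + 0.25p_{Alta}.
Substituting the second reaction function into the first: p_{Alta} = 45.875 + 0.25(49.375 + 0.25p_{Alta}), which gives 0.9375p_{Alta} = 1863/32 ⇒ p_{Alta} = 62.1.
Then p_{Borealis} = 49.375 + 0.25·62.1 = 64.9.
q_{Alta} = 247 − 4·62.1 + 2·64.9 = 128.4.
Profit = (62.1 − 30)·128.4 = 4121.64.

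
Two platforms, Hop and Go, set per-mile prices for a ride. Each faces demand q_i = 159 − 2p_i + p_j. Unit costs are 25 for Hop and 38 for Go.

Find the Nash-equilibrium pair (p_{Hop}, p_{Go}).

71.4, 76.6

Hop's profit: π = (p_{Hop} − 25)(159 − 2p_{Hop} + p_{Go}).
∂π/∂p_{Hop} = 209 − 4p_{Hop} + p_{Go} = 0 ⇒ p_{Hop} = 52.25 + 0.25p_{Go}.
Similarly p_{Go} = 58.75 + 0.25p_{Hop}.
Substituting the second reaction function into the first: p_{Hop} = 52.25 + 0.25(58.75 + 0.25p_{Hop}), which gives 0.9375p_{Hop} = 66.9375 ⇒ p_{Hop} = 71.4.
Then p_{Go} = 58.75 + 0.25·71.4 = 76.6.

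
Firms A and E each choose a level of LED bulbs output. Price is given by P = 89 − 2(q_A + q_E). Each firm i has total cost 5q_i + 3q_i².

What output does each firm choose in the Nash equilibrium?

Firm A's profit: π = q_A(89 − 2(q_A + q_E)) − 5q_A − 3q_A².
∂π/∂q_A = 84 − 10q_A − 2q_E = 0, so q_A = 8.4 − 0.2q_E.
By symmetry q_E = q_A; substituting into the reaction function, 1.2q_A = 8.4 and q_A = 7.

7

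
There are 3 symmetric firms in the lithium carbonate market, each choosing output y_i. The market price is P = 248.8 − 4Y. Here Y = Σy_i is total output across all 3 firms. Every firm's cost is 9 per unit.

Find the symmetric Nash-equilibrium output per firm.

A representative firm's profit is π_i = y_i(248.8 − 4Y) − 9y_i, with Y = y_i + Σ_{j≠i} y_j.
First-order condition: 239.8 − 8y_i − 4Σ_{j≠i} y_j = 0.
Imposing symmetry (y_j = y for all j) turns Σ_{j≠i} y_j into 2y, so 239.8 = 16y and y = 14.9875.

14.9875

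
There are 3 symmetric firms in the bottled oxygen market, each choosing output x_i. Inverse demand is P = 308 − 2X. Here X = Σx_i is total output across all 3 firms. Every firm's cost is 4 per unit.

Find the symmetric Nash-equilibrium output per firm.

38

A representative firm's profit is π_i = x_i(308 − 2X) − 4x_i, with X = x_i + Σ_{j≠i} x_j.
First-order condition: 304 − 4x_i − 2Σ_{j≠i} x_j = 0.
In a symmetric equilibrium every firm chooses the same x, so Σ_{j≠i} x_j = 2x. The condition becomes 304 − 8x = 0, giving x = 304/8 = 38.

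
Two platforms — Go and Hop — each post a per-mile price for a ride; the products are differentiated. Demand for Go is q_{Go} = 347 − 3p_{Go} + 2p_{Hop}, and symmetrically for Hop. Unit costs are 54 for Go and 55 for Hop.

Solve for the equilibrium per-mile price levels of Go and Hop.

Go's profit: π = (p_{Go} − 54)(347 − 3p_{Go} + 2p_{Hop}).
∂π/∂p_{Go} = 509 − 6p_{Go} + 2p_{Hop} = 0 ⇒ p_{Go} = 509/6 + (1/3)p_{Hop}.
Similarly p_{Hop} = 256/3 + (1/3)p_{Go}.
Substituting the second reaction function into the first: p_{Go} = 509/6 + (1/3)(256/3 + (1/3)p_{Go}), which gives (8/9)p_{Go} = 2039/18 ⇒ p_{Go} = 127.4375.
Then p_{Hop} = 256/3 + (1/3)·127.4375 = 127.8125.

127.4375, 127.8125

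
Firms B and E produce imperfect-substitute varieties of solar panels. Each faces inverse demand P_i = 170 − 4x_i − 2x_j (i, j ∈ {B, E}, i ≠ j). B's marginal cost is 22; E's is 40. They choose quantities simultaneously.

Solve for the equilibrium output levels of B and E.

Firm B's profit: π = x_B(170 − 4x_B − 2x_E) − 22x_B.
∂π/∂x_B = 148 − 8x_B − 2x_E = 0 ⇒ x_B = 18.5 − 0.25x_E.
Similarly x_E = 16.25 − 0.25x_B.
Plugging x_E into B's best response: x_B = 18.5 − 0.25(16.25 − 0.25x_B) ⇒ 0.9375x_B = 14.4375, so x_B = 15.4.
Then x_E = 16.25 − 0.25·15.4 = 12.4.

15.4, 12.4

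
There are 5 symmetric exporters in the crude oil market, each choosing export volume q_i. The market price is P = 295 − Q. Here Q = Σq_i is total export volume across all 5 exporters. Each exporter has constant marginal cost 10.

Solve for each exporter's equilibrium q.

47.5

A representative exporter's profit is π_i = q_i(295 − Q) − 10q_i, with Q = q_i + Σ_{j≠i} q_j.
First-order condition: 285 − 2q_i − Σ_{j≠i} q_j = 0.
Imposing symmetry (q_j = q for all j) turns Σ_{j≠i} q_j into 4q, so 285 = 6q and q = 47.5.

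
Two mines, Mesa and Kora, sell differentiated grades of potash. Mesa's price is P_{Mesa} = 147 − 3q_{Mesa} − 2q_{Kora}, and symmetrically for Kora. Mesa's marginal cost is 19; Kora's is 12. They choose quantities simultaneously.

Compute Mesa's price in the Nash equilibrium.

Mine Mesa's profit: π = q_{Mesa}(147 − 3q_{Mesa} − 2q_{Kora}) − 19q_{Mesa}.
∂π/∂q_{Mesa} = 128 − 6q_{Mesa} − 2q_{Kora} = 0 ⇒ q_{Mesa} = 64/3 − (1/3)q_{Kora}.
Similarly q_{Kora} = 22.5 − (1/3)q_{Mesa}.
Plugging q_{Kora} into Mesa's best response: q_{Mesa} = 64/3 − (1/3)(22.5 − (1/3)q_{Mesa}) ⇒ (8/9)q_{Mesa} = 83/6, so q_{Mesa} = 15.5625.
Then q_{Kora} = 22.5 − (1/3)·15.5625 = 17.3125.
P_{Mesa} = 147 − 3·15.5625 − 2·17.3125 = 65.6875.

65.6875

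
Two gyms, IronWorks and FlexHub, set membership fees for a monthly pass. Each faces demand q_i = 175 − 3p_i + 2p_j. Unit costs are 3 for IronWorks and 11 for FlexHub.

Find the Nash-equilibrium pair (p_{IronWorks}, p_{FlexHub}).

47.5, 50.5

IronWorks's profit: π = (p_{IronWorks} − 3)(175 − 3p_{IronWorks} + 2p_{FlexHub}).
∂π/∂p_{IronWorks} = 184 − 6p_{IronWorks} + 2p_{FlexHub} = 0 ⇒ p_{IronWorks} = 92/3 + (1/3)p_{FlexHub}.
Similarly p_{FlexHub} = 104/3 + (1/3)p_{IronWorks}.
Substituting the second reaction function into the first: p_{IronWorks} = 92/3 + (1/3)(104/3 + (1/3)p_{IronWorks}), which gives (8/9)p_{IronWorks} = 380/9 ⇒ p_{IronWorks} = 47.5.
Then p_{FlexHub} = 104/3 + (1/3)·47.5 = 50.5.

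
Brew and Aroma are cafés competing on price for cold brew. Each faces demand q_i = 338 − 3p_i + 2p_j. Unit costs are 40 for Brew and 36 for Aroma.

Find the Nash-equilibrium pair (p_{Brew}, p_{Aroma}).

Brew's profit: π = (p_{Brew} − 40)(338 − 3p_{Brew} + 2p_{Aroma}).
∂π/∂p_{Brew} = 458 − 6p_{Brew} + 2p_{Aroma} = 0 ⇒ p_{Brew} = 229/3 + (1/3)p_{Aroma}.
Similarly p_{Aroma} = 223/3 + (1/3)p_{Brew}.
Solving the two reaction functions simultaneously: (1 − (1/3)(1/3))p_{Brew} = 229/3 + (1/3)·(223/3), so (8/9)p_{Brew} = 910/9 and p_{Brew} = 113.75.
Then p_{Aroma} = 223/3 + (1/3)·113.75 = 112.25.

113.75, 112.25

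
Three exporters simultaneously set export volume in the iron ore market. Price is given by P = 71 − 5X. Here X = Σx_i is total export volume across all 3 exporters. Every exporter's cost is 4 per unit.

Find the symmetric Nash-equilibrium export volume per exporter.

3.35

A representative exporter's profit is π_i = x_i(71 − 5X) − 4x_i, with X = x_i + Σ_{j≠i} x_j.
First-order condition: 67 − 10x_i − 5Σ_{j≠i} x_j = 0.
In a symmetric equilibrium every exporter chooses the same x, so Σ_{j≠i} x_j = 2x. The condition becomes 67 − 20x = 0, giving x = 67/20 = 3.35.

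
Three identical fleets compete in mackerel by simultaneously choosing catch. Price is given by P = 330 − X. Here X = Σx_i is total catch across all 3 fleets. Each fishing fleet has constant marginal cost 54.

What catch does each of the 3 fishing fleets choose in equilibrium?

A representative fishing fleet's profit is π_i = x_i(330 − X) − 54x_i, with X = x_i + Σ_{j≠i} x_j.
First-order condition: 276 − 2x_i − Σ_{j≠i} x_j = 0.
With identical fishing fleets, set every x_j = x: then 276 − 2x − 2x = 0, i.e. x = 276/4 = 69.

69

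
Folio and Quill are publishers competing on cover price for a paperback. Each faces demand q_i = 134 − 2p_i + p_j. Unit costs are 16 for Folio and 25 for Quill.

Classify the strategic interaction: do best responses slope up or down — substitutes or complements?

strategic complements

Folio's profit: π = (p_{Folio} − 16)(134 − 2p_{Folio} + p_{Quill}).
∂π/∂p_{Folio} = 166 − 4p_{Folio} + p_{Quill} = 0 ⇒ p_{Folio} = 41.5 + 0.25p_{Quill}.
The best-response slope dp_{Folio}/dp_{Quill} = 0.25 > 0: the reaction function is upward-sloping, so the choices are strategic complements.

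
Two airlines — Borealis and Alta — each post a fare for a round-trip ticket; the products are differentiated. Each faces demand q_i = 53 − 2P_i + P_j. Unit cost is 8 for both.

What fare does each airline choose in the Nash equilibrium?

23

Borealis's profit: π = (P_{Borealis} − 8)(53 − 2P_{Borealis} + P_{Alta}).
∂π/∂P_{Borealis} = 69 − 4P_{Borealis} + P_{Alta} = 0 ⇒ P_{Borealis} = 17.25 + 0.25P_{Alta}.
Setting P_{Borealis} = P_{Alta} in the reaction function: P_{Borealis} = 17.25 + 0.25P_{Borealis}, so P_{Borealis} = 17.25 / 0.75 = 23.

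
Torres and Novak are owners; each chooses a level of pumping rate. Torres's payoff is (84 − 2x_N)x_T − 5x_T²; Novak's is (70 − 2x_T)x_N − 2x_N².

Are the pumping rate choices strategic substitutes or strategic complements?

strategic substitutes

Expanding Torres's payoff: 84x_T − 2x_Nx_T − 5x_T².
∂π/∂x_T = 84 − 2x_N − 10x_T = 0, so x_T = 8.4 − 0.2x_N.
The best-response slope dx_T/dx_N = −0.2 < 0: the reaction function is downward-sloping, so the choices are strategic substitutes.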